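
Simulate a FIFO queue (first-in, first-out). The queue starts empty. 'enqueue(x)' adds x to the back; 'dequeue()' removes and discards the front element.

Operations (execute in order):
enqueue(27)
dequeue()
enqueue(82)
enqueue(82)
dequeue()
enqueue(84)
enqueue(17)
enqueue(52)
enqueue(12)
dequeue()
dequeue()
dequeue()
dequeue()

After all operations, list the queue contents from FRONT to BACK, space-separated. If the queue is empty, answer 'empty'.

Answer: 12

Derivation:
enqueue(27): [27]
dequeue(): []
enqueue(82): [82]
enqueue(82): [82, 82]
dequeue(): [82]
enqueue(84): [82, 84]
enqueue(17): [82, 84, 17]
enqueue(52): [82, 84, 17, 52]
enqueue(12): [82, 84, 17, 52, 12]
dequeue(): [84, 17, 52, 12]
dequeue(): [17, 52, 12]
dequeue(): [52, 12]
dequeue(): [12]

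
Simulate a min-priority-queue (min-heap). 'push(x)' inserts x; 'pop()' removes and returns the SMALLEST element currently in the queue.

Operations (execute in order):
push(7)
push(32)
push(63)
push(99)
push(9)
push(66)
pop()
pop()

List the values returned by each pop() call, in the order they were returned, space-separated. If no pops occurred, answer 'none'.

Answer: 7 9

Derivation:
push(7): heap contents = [7]
push(32): heap contents = [7, 32]
push(63): heap contents = [7, 32, 63]
push(99): heap contents = [7, 32, 63, 99]
push(9): heap contents = [7, 9, 32, 63, 99]
push(66): heap contents = [7, 9, 32, 63, 66, 99]
pop() → 7: heap contents = [9, 32, 63, 66, 99]
pop() → 9: heap contents = [32, 63, 66, 99]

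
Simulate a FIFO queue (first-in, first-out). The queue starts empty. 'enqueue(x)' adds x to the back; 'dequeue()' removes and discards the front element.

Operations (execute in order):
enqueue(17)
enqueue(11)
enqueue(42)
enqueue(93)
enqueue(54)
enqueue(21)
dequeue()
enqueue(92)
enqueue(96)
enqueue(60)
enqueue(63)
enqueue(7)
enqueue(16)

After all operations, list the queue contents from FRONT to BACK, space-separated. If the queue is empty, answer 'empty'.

enqueue(17): [17]
enqueue(11): [17, 11]
enqueue(42): [17, 11, 42]
enqueue(93): [17, 11, 42, 93]
enqueue(54): [17, 11, 42, 93, 54]
enqueue(21): [17, 11, 42, 93, 54, 21]
dequeue(): [11, 42, 93, 54, 21]
enqueue(92): [11, 42, 93, 54, 21, 92]
enqueue(96): [11, 42, 93, 54, 21, 92, 96]
enqueue(60): [11, 42, 93, 54, 21, 92, 96, 60]
enqueue(63): [11, 42, 93, 54, 21, 92, 96, 60, 63]
enqueue(7): [11, 42, 93, 54, 21, 92, 96, 60, 63, 7]
enqueue(16): [11, 42, 93, 54, 21, 92, 96, 60, 63, 7, 16]

Answer: 11 42 93 54 21 92 96 60 63 7 16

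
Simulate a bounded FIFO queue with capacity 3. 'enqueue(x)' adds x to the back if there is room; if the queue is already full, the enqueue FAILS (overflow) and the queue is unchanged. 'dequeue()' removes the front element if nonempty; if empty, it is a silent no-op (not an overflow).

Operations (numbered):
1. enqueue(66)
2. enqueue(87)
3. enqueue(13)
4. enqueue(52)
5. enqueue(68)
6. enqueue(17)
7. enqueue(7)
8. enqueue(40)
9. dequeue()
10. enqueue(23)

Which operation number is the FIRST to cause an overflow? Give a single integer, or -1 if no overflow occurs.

Answer: 4

Derivation:
1. enqueue(66): size=1
2. enqueue(87): size=2
3. enqueue(13): size=3
4. enqueue(52): size=3=cap → OVERFLOW (fail)
5. enqueue(68): size=3=cap → OVERFLOW (fail)
6. enqueue(17): size=3=cap → OVERFLOW (fail)
7. enqueue(7): size=3=cap → OVERFLOW (fail)
8. enqueue(40): size=3=cap → OVERFLOW (fail)
9. dequeue(): size=2
10. enqueue(23): size=3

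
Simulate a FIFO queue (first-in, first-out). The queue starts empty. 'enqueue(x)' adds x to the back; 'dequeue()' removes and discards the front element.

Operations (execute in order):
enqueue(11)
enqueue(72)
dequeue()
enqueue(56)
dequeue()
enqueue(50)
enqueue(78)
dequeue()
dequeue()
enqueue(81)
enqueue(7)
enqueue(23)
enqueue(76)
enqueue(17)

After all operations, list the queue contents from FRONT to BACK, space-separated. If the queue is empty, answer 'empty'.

enqueue(11): [11]
enqueue(72): [11, 72]
dequeue(): [72]
enqueue(56): [72, 56]
dequeue(): [56]
enqueue(50): [56, 50]
enqueue(78): [56, 50, 78]
dequeue(): [50, 78]
dequeue(): [78]
enqueue(81): [78, 81]
enqueue(7): [78, 81, 7]
enqueue(23): [78, 81, 7, 23]
enqueue(76): [78, 81, 7, 23, 76]
enqueue(17): [78, 81, 7, 23, 76, 17]

Answer: 78 81 7 23 76 17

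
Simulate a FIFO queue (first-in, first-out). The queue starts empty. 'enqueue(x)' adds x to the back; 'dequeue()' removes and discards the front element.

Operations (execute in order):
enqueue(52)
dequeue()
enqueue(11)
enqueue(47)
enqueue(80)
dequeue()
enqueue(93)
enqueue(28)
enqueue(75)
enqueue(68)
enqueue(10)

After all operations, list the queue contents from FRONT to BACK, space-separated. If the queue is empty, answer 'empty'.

enqueue(52): [52]
dequeue(): []
enqueue(11): [11]
enqueue(47): [11, 47]
enqueue(80): [11, 47, 80]
dequeue(): [47, 80]
enqueue(93): [47, 80, 93]
enqueue(28): [47, 80, 93, 28]
enqueue(75): [47, 80, 93, 28, 75]
enqueue(68): [47, 80, 93, 28, 75, 68]
enqueue(10): [47, 80, 93, 28, 75, 68, 10]

Answer: 47 80 93 28 75 68 10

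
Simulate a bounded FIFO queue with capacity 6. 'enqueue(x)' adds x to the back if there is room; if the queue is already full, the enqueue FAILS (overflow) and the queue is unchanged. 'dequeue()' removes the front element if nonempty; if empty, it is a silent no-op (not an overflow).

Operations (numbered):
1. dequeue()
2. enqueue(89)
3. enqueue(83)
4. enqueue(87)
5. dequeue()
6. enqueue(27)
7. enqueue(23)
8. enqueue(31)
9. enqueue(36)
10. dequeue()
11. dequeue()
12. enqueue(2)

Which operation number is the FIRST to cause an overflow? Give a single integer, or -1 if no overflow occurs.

1. dequeue(): empty, no-op, size=0
2. enqueue(89): size=1
3. enqueue(83): size=2
4. enqueue(87): size=3
5. dequeue(): size=2
6. enqueue(27): size=3
7. enqueue(23): size=4
8. enqueue(31): size=5
9. enqueue(36): size=6
10. dequeue(): size=5
11. dequeue(): size=4
12. enqueue(2): size=5

Answer: -1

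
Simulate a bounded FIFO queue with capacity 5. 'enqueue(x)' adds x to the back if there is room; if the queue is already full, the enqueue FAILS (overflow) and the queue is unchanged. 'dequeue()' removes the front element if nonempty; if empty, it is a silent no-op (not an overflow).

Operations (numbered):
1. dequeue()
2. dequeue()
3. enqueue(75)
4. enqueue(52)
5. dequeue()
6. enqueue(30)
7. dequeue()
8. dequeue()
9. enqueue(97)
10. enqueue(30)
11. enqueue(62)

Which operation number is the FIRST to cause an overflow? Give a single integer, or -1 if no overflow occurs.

Answer: -1

Derivation:
1. dequeue(): empty, no-op, size=0
2. dequeue(): empty, no-op, size=0
3. enqueue(75): size=1
4. enqueue(52): size=2
5. dequeue(): size=1
6. enqueue(30): size=2
7. dequeue(): size=1
8. dequeue(): size=0
9. enqueue(97): size=1
10. enqueue(30): size=2
11. enqueue(62): size=3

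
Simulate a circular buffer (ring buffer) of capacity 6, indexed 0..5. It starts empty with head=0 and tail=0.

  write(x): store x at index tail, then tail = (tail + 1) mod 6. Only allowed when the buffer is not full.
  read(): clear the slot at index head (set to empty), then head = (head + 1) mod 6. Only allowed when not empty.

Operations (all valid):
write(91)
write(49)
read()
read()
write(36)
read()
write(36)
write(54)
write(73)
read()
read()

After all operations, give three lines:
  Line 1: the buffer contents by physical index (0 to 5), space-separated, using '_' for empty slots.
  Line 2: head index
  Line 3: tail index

write(91): buf=[91 _ _ _ _ _], head=0, tail=1, size=1
write(49): buf=[91 49 _ _ _ _], head=0, tail=2, size=2
read(): buf=[_ 49 _ _ _ _], head=1, tail=2, size=1
read(): buf=[_ _ _ _ _ _], head=2, tail=2, size=0
write(36): buf=[_ _ 36 _ _ _], head=2, tail=3, size=1
read(): buf=[_ _ _ _ _ _], head=3, tail=3, size=0
write(36): buf=[_ _ _ 36 _ _], head=3, tail=4, size=1
write(54): buf=[_ _ _ 36 54 _], head=3, tail=5, size=2
write(73): buf=[_ _ _ 36 54 73], head=3, tail=0, size=3
read(): buf=[_ _ _ _ 54 73], head=4, tail=0, size=2
read(): buf=[_ _ _ _ _ 73], head=5, tail=0, size=1

Answer: _ _ _ _ _ 73
5
0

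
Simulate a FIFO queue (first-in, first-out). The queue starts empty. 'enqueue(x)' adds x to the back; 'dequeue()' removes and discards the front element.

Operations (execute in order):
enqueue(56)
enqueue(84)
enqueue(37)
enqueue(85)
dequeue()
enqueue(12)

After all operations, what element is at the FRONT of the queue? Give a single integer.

enqueue(56): queue = [56]
enqueue(84): queue = [56, 84]
enqueue(37): queue = [56, 84, 37]
enqueue(85): queue = [56, 84, 37, 85]
dequeue(): queue = [84, 37, 85]
enqueue(12): queue = [84, 37, 85, 12]

Answer: 84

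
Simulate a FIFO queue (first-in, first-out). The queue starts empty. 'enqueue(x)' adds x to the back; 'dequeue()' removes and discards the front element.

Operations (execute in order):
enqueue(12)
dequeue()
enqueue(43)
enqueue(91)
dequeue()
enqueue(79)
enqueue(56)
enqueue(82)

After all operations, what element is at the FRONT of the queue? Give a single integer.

Answer: 91

Derivation:
enqueue(12): queue = [12]
dequeue(): queue = []
enqueue(43): queue = [43]
enqueue(91): queue = [43, 91]
dequeue(): queue = [91]
enqueue(79): queue = [91, 79]
enqueue(56): queue = [91, 79, 56]
enqueue(82): queue = [91, 79, 56, 82]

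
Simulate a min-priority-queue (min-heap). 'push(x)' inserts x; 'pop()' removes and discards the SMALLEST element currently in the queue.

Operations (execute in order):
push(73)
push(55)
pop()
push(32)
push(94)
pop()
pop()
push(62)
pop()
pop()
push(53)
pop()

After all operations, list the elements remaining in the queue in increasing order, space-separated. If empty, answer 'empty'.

Answer: empty

Derivation:
push(73): heap contents = [73]
push(55): heap contents = [55, 73]
pop() → 55: heap contents = [73]
push(32): heap contents = [32, 73]
push(94): heap contents = [32, 73, 94]
pop() → 32: heap contents = [73, 94]
pop() → 73: heap contents = [94]
push(62): heap contents = [62, 94]
pop() → 62: heap contents = [94]
pop() → 94: heap contents = []
push(53): heap contents = [53]
pop() → 53: heap contents = []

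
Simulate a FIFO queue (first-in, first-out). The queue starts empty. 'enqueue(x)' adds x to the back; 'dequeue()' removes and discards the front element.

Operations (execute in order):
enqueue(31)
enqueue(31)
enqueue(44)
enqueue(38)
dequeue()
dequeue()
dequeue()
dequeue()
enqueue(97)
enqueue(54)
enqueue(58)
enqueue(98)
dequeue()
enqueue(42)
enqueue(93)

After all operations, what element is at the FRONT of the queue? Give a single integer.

Answer: 54

Derivation:
enqueue(31): queue = [31]
enqueue(31): queue = [31, 31]
enqueue(44): queue = [31, 31, 44]
enqueue(38): queue = [31, 31, 44, 38]
dequeue(): queue = [31, 44, 38]
dequeue(): queue = [44, 38]
dequeue(): queue = [38]
dequeue(): queue = []
enqueue(97): queue = [97]
enqueue(54): queue = [97, 54]
enqueue(58): queue = [97, 54, 58]
enqueue(98): queue = [97, 54, 58, 98]
dequeue(): queue = [54, 58, 98]
enqueue(42): queue = [54, 58, 98, 42]
enqueue(93): queue = [54, 58, 98, 42, 93]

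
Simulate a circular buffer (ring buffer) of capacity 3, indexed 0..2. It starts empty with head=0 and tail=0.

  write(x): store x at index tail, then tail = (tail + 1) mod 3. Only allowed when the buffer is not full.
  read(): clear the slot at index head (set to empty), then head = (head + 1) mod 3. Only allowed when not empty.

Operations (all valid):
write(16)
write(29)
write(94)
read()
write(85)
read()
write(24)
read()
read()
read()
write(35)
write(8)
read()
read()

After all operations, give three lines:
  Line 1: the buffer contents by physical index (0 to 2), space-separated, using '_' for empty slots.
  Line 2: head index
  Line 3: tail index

Answer: _ _ _
1
1

Derivation:
write(16): buf=[16 _ _], head=0, tail=1, size=1
write(29): buf=[16 29 _], head=0, tail=2, size=2
write(94): buf=[16 29 94], head=0, tail=0, size=3
read(): buf=[_ 29 94], head=1, tail=0, size=2
write(85): buf=[85 29 94], head=1, tail=1, size=3
read(): buf=[85 _ 94], head=2, tail=1, size=2
write(24): buf=[85 24 94], head=2, tail=2, size=3
read(): buf=[85 24 _], head=0, tail=2, size=2
read(): buf=[_ 24 _], head=1, tail=2, size=1
read(): buf=[_ _ _], head=2, tail=2, size=0
write(35): buf=[_ _ 35], head=2, tail=0, size=1
write(8): buf=[8 _ 35], head=2, tail=1, size=2
read(): buf=[8 _ _], head=0, tail=1, size=1
read(): buf=[_ _ _], head=1, tail=1, size=0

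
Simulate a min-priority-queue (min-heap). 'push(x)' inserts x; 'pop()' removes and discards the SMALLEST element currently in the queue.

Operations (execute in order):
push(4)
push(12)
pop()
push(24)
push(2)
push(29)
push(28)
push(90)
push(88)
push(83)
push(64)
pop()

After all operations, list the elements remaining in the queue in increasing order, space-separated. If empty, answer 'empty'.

Answer: 12 24 28 29 64 83 88 90

Derivation:
push(4): heap contents = [4]
push(12): heap contents = [4, 12]
pop() → 4: heap contents = [12]
push(24): heap contents = [12, 24]
push(2): heap contents = [2, 12, 24]
push(29): heap contents = [2, 12, 24, 29]
push(28): heap contents = [2, 12, 24, 28, 29]
push(90): heap contents = [2, 12, 24, 28, 29, 90]
push(88): heap contents = [2, 12, 24, 28, 29, 88, 90]
push(83): heap contents = [2, 12, 24, 28, 29, 83, 88, 90]
push(64): heap contents = [2, 12, 24, 28, 29, 64, 83, 88, 90]
pop() → 2: heap contents = [12, 24, 28, 29, 64, 83, 88, 90]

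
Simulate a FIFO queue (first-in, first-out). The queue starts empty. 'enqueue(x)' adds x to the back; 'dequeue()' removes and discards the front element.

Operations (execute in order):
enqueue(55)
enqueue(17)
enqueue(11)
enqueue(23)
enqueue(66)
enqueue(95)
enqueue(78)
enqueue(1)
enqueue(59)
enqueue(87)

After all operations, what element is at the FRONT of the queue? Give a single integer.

enqueue(55): queue = [55]
enqueue(17): queue = [55, 17]
enqueue(11): queue = [55, 17, 11]
enqueue(23): queue = [55, 17, 11, 23]
enqueue(66): queue = [55, 17, 11, 23, 66]
enqueue(95): queue = [55, 17, 11, 23, 66, 95]
enqueue(78): queue = [55, 17, 11, 23, 66, 95, 78]
enqueue(1): queue = [55, 17, 11, 23, 66, 95, 78, 1]
enqueue(59): queue = [55, 17, 11, 23, 66, 95, 78, 1, 59]
enqueue(87): queue = [55, 17, 11, 23, 66, 95, 78, 1, 59, 87]

Answer: 55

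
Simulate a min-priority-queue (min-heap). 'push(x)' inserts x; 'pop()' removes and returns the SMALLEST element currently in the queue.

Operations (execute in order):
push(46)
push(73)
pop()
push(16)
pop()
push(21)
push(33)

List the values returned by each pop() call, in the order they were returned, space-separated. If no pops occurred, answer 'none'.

Answer: 46 16

Derivation:
push(46): heap contents = [46]
push(73): heap contents = [46, 73]
pop() → 46: heap contents = [73]
push(16): heap contents = [16, 73]
pop() → 16: heap contents = [73]
push(21): heap contents = [21, 73]
push(33): heap contents = [21, 33, 73]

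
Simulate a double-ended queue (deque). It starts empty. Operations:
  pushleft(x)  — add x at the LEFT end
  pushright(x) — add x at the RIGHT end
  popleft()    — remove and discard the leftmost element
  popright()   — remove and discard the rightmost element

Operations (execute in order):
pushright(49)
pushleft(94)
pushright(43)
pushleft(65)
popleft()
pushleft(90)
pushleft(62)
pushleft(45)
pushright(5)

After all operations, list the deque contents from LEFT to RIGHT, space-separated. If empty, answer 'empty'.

Answer: 45 62 90 94 49 43 5

Derivation:
pushright(49): [49]
pushleft(94): [94, 49]
pushright(43): [94, 49, 43]
pushleft(65): [65, 94, 49, 43]
popleft(): [94, 49, 43]
pushleft(90): [90, 94, 49, 43]
pushleft(62): [62, 90, 94, 49, 43]
pushleft(45): [45, 62, 90, 94, 49, 43]
pushright(5): [45, 62, 90, 94, 49, 43, 5]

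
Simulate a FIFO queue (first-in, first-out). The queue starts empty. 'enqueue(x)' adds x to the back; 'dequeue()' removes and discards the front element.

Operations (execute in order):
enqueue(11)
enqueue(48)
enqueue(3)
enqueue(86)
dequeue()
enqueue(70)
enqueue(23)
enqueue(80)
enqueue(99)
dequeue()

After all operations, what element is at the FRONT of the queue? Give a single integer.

enqueue(11): queue = [11]
enqueue(48): queue = [11, 48]
enqueue(3): queue = [11, 48, 3]
enqueue(86): queue = [11, 48, 3, 86]
dequeue(): queue = [48, 3, 86]
enqueue(70): queue = [48, 3, 86, 70]
enqueue(23): queue = [48, 3, 86, 70, 23]
enqueue(80): queue = [48, 3, 86, 70, 23, 80]
enqueue(99): queue = [48, 3, 86, 70, 23, 80, 99]
dequeue(): queue = [3, 86, 70, 23, 80, 99]

Answer: 3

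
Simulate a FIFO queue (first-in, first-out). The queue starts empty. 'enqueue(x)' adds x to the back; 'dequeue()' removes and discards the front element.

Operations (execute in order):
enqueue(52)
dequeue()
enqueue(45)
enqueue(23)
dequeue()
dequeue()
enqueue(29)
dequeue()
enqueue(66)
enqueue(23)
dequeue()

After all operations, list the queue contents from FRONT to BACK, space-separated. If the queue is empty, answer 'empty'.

Answer: 23

Derivation:
enqueue(52): [52]
dequeue(): []
enqueue(45): [45]
enqueue(23): [45, 23]
dequeue(): [23]
dequeue(): []
enqueue(29): [29]
dequeue(): []
enqueue(66): [66]
enqueue(23): [66, 23]
dequeue(): [23]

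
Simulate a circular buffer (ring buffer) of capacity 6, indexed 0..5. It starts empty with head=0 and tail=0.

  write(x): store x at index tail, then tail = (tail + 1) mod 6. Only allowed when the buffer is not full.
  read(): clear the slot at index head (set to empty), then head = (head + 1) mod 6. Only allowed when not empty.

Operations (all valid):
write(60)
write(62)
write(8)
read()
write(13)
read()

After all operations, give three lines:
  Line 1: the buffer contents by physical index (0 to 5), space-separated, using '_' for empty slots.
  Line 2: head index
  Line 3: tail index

write(60): buf=[60 _ _ _ _ _], head=0, tail=1, size=1
write(62): buf=[60 62 _ _ _ _], head=0, tail=2, size=2
write(8): buf=[60 62 8 _ _ _], head=0, tail=3, size=3
read(): buf=[_ 62 8 _ _ _], head=1, tail=3, size=2
write(13): buf=[_ 62 8 13 _ _], head=1, tail=4, size=3
read(): buf=[_ _ 8 13 _ _], head=2, tail=4, size=2

Answer: _ _ 8 13 _ _
2
4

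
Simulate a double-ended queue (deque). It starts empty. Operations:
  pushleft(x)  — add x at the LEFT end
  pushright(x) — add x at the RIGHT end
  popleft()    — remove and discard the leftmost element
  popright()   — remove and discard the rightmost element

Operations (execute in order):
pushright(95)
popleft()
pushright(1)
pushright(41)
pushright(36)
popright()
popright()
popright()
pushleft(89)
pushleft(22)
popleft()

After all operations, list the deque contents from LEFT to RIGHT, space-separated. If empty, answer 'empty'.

Answer: 89

Derivation:
pushright(95): [95]
popleft(): []
pushright(1): [1]
pushright(41): [1, 41]
pushright(36): [1, 41, 36]
popright(): [1, 41]
popright(): [1]
popright(): []
pushleft(89): [89]
pushleft(22): [22, 89]
popleft(): [89]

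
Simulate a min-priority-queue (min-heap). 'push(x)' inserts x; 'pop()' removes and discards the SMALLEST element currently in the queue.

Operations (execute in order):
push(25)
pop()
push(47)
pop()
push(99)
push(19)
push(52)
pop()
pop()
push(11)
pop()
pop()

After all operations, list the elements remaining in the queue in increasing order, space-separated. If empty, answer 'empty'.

push(25): heap contents = [25]
pop() → 25: heap contents = []
push(47): heap contents = [47]
pop() → 47: heap contents = []
push(99): heap contents = [99]
push(19): heap contents = [19, 99]
push(52): heap contents = [19, 52, 99]
pop() → 19: heap contents = [52, 99]
pop() → 52: heap contents = [99]
push(11): heap contents = [11, 99]
pop() → 11: heap contents = [99]
pop() → 99: heap contents = []

Answer: empty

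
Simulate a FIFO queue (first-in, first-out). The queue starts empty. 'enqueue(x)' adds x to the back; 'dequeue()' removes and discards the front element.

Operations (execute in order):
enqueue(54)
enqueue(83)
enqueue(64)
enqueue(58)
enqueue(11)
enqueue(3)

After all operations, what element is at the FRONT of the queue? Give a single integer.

enqueue(54): queue = [54]
enqueue(83): queue = [54, 83]
enqueue(64): queue = [54, 83, 64]
enqueue(58): queue = [54, 83, 64, 58]
enqueue(11): queue = [54, 83, 64, 58, 11]
enqueue(3): queue = [54, 83, 64, 58, 11, 3]

Answer: 54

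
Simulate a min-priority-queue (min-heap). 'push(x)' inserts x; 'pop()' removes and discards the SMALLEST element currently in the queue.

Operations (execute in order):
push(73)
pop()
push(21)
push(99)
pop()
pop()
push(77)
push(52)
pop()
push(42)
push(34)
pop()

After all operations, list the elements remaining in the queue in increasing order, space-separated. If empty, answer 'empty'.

push(73): heap contents = [73]
pop() → 73: heap contents = []
push(21): heap contents = [21]
push(99): heap contents = [21, 99]
pop() → 21: heap contents = [99]
pop() → 99: heap contents = []
push(77): heap contents = [77]
push(52): heap contents = [52, 77]
pop() → 52: heap contents = [77]
push(42): heap contents = [42, 77]
push(34): heap contents = [34, 42, 77]
pop() → 34: heap contents = [42, 77]

Answer: 42 77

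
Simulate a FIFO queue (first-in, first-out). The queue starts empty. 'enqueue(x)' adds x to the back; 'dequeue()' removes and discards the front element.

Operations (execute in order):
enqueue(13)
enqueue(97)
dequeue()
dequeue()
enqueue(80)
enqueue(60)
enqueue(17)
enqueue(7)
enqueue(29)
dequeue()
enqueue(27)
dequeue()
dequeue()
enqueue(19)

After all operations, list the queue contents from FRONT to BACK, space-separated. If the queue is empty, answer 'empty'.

Answer: 7 29 27 19

Derivation:
enqueue(13): [13]
enqueue(97): [13, 97]
dequeue(): [97]
dequeue(): []
enqueue(80): [80]
enqueue(60): [80, 60]
enqueue(17): [80, 60, 17]
enqueue(7): [80, 60, 17, 7]
enqueue(29): [80, 60, 17, 7, 29]
dequeue(): [60, 17, 7, 29]
enqueue(27): [60, 17, 7, 29, 27]
dequeue(): [17, 7, 29, 27]
dequeue(): [7, 29, 27]
enqueue(19): [7, 29, 27, 19]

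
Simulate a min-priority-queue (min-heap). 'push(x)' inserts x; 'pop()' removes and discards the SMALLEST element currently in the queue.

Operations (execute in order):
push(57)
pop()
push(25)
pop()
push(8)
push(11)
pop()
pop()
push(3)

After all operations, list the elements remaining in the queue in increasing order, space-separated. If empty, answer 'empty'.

push(57): heap contents = [57]
pop() → 57: heap contents = []
push(25): heap contents = [25]
pop() → 25: heap contents = []
push(8): heap contents = [8]
push(11): heap contents = [8, 11]
pop() → 8: heap contents = [11]
pop() → 11: heap contents = []
push(3): heap contents = [3]

Answer: 3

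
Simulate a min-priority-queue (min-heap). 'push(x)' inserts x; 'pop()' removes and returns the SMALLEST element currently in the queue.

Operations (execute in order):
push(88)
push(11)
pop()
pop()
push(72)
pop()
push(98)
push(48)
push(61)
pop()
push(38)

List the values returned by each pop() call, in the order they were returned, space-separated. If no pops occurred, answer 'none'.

push(88): heap contents = [88]
push(11): heap contents = [11, 88]
pop() → 11: heap contents = [88]
pop() → 88: heap contents = []
push(72): heap contents = [72]
pop() → 72: heap contents = []
push(98): heap contents = [98]
push(48): heap contents = [48, 98]
push(61): heap contents = [48, 61, 98]
pop() → 48: heap contents = [61, 98]
push(38): heap contents = [38, 61, 98]

Answer: 11 88 72 48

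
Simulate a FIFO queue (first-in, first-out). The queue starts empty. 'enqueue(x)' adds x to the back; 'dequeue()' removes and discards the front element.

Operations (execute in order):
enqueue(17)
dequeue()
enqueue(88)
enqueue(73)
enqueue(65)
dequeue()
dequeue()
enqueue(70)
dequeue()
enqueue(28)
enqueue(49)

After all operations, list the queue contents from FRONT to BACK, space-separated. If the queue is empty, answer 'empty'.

enqueue(17): [17]
dequeue(): []
enqueue(88): [88]
enqueue(73): [88, 73]
enqueue(65): [88, 73, 65]
dequeue(): [73, 65]
dequeue(): [65]
enqueue(70): [65, 70]
dequeue(): [70]
enqueue(28): [70, 28]
enqueue(49): [70, 28, 49]

Answer: 70 28 49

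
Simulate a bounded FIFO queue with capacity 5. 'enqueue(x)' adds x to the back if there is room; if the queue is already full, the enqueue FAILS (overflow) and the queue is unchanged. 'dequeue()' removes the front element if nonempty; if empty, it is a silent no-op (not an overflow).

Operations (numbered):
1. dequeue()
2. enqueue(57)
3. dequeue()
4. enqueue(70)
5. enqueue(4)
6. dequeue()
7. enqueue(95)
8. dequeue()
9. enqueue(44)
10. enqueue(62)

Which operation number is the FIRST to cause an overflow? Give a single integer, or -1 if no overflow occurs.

1. dequeue(): empty, no-op, size=0
2. enqueue(57): size=1
3. dequeue(): size=0
4. enqueue(70): size=1
5. enqueue(4): size=2
6. dequeue(): size=1
7. enqueue(95): size=2
8. dequeue(): size=1
9. enqueue(44): size=2
10. enqueue(62): size=3

Answer: -1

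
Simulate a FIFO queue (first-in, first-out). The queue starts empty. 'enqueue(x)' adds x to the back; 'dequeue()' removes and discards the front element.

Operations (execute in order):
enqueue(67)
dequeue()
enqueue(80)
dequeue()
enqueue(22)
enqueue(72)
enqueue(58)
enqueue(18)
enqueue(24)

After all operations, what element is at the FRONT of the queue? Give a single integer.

enqueue(67): queue = [67]
dequeue(): queue = []
enqueue(80): queue = [80]
dequeue(): queue = []
enqueue(22): queue = [22]
enqueue(72): queue = [22, 72]
enqueue(58): queue = [22, 72, 58]
enqueue(18): queue = [22, 72, 58, 18]
enqueue(24): queue = [22, 72, 58, 18, 24]

Answer: 22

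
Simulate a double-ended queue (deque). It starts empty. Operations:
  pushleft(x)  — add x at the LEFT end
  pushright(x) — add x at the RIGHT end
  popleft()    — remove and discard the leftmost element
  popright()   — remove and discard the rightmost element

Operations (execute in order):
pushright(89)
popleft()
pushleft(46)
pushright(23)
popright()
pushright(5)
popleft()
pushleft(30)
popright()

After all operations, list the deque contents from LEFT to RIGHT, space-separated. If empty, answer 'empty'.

pushright(89): [89]
popleft(): []
pushleft(46): [46]
pushright(23): [46, 23]
popright(): [46]
pushright(5): [46, 5]
popleft(): [5]
pushleft(30): [30, 5]
popright(): [30]

Answer: 30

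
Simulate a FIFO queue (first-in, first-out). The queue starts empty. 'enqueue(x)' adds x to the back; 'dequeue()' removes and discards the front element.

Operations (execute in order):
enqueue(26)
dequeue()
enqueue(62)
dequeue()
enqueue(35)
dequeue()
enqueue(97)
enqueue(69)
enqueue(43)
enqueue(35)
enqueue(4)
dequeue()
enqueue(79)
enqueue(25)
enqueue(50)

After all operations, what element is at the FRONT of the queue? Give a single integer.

enqueue(26): queue = [26]
dequeue(): queue = []
enqueue(62): queue = [62]
dequeue(): queue = []
enqueue(35): queue = [35]
dequeue(): queue = []
enqueue(97): queue = [97]
enqueue(69): queue = [97, 69]
enqueue(43): queue = [97, 69, 43]
enqueue(35): queue = [97, 69, 43, 35]
enqueue(4): queue = [97, 69, 43, 35, 4]
dequeue(): queue = [69, 43, 35, 4]
enqueue(79): queue = [69, 43, 35, 4, 79]
enqueue(25): queue = [69, 43, 35, 4, 79, 25]
enqueue(50): queue = [69, 43, 35, 4, 79, 25, 50]

Answer: 69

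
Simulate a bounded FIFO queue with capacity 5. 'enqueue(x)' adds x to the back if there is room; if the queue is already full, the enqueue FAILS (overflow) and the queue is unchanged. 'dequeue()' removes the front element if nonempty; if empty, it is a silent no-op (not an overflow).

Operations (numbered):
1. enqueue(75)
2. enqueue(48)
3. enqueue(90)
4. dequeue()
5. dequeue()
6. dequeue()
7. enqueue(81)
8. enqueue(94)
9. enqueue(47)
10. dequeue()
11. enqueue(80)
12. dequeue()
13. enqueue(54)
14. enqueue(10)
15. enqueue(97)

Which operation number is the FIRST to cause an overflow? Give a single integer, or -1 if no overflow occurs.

Answer: -1

Derivation:
1. enqueue(75): size=1
2. enqueue(48): size=2
3. enqueue(90): size=3
4. dequeue(): size=2
5. dequeue(): size=1
6. dequeue(): size=0
7. enqueue(81): size=1
8. enqueue(94): size=2
9. enqueue(47): size=3
10. dequeue(): size=2
11. enqueue(80): size=3
12. dequeue(): size=2
13. enqueue(54): size=3
14. enqueue(10): size=4
15. enqueue(97): size=5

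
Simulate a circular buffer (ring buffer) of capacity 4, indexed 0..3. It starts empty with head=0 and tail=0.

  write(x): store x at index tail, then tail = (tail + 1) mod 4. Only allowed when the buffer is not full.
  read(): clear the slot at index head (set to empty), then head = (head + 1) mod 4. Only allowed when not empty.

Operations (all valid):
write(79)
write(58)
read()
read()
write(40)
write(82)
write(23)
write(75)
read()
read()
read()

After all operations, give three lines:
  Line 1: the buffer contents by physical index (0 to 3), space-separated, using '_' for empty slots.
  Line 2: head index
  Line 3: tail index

write(79): buf=[79 _ _ _], head=0, tail=1, size=1
write(58): buf=[79 58 _ _], head=0, tail=2, size=2
read(): buf=[_ 58 _ _], head=1, tail=2, size=1
read(): buf=[_ _ _ _], head=2, tail=2, size=0
write(40): buf=[_ _ 40 _], head=2, tail=3, size=1
write(82): buf=[_ _ 40 82], head=2, tail=0, size=2
write(23): buf=[23 _ 40 82], head=2, tail=1, size=3
write(75): buf=[23 75 40 82], head=2, tail=2, size=4
read(): buf=[23 75 _ 82], head=3, tail=2, size=3
read(): buf=[23 75 _ _], head=0, tail=2, size=2
read(): buf=[_ 75 _ _], head=1, tail=2, size=1

Answer: _ 75 _ _
1
2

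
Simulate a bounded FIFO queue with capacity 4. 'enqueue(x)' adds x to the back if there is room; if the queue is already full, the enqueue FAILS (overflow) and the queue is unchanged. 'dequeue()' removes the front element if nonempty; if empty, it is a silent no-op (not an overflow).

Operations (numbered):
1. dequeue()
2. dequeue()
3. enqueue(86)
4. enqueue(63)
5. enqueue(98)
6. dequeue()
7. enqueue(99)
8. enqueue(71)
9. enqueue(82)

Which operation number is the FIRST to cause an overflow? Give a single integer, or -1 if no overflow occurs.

Answer: 9

Derivation:
1. dequeue(): empty, no-op, size=0
2. dequeue(): empty, no-op, size=0
3. enqueue(86): size=1
4. enqueue(63): size=2
5. enqueue(98): size=3
6. dequeue(): size=2
7. enqueue(99): size=3
8. enqueue(71): size=4
9. enqueue(82): size=4=cap → OVERFLOW (fail)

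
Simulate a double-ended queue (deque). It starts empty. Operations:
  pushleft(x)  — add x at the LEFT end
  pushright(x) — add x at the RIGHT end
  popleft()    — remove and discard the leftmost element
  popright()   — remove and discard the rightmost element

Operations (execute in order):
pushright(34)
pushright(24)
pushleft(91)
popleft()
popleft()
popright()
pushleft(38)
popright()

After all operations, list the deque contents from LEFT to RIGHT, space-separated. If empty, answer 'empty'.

Answer: empty

Derivation:
pushright(34): [34]
pushright(24): [34, 24]
pushleft(91): [91, 34, 24]
popleft(): [34, 24]
popleft(): [24]
popright(): []
pushleft(38): [38]
popright(): []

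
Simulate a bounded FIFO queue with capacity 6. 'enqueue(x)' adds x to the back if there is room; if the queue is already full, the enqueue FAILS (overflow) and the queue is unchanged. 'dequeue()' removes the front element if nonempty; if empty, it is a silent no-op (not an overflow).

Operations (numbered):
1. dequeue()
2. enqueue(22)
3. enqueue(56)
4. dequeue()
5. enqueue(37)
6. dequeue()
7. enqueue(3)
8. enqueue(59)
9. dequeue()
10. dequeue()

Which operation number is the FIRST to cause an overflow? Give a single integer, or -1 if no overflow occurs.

1. dequeue(): empty, no-op, size=0
2. enqueue(22): size=1
3. enqueue(56): size=2
4. dequeue(): size=1
5. enqueue(37): size=2
6. dequeue(): size=1
7. enqueue(3): size=2
8. enqueue(59): size=3
9. dequeue(): size=2
10. dequeue(): size=1

Answer: -1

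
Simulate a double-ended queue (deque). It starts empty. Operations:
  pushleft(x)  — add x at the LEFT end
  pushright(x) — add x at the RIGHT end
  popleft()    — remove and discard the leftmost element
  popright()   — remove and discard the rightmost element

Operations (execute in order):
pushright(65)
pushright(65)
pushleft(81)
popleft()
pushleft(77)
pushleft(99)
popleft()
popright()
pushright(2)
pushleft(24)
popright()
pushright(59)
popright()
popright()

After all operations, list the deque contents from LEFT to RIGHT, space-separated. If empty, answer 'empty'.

Answer: 24 77

Derivation:
pushright(65): [65]
pushright(65): [65, 65]
pushleft(81): [81, 65, 65]
popleft(): [65, 65]
pushleft(77): [77, 65, 65]
pushleft(99): [99, 77, 65, 65]
popleft(): [77, 65, 65]
popright(): [77, 65]
pushright(2): [77, 65, 2]
pushleft(24): [24, 77, 65, 2]
popright(): [24, 77, 65]
pushright(59): [24, 77, 65, 59]
popright(): [24, 77, 65]
popright(): [24, 77]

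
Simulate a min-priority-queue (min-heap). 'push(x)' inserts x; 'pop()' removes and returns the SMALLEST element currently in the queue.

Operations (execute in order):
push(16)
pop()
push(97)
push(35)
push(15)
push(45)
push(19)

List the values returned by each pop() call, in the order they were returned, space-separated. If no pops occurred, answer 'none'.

push(16): heap contents = [16]
pop() → 16: heap contents = []
push(97): heap contents = [97]
push(35): heap contents = [35, 97]
push(15): heap contents = [15, 35, 97]
push(45): heap contents = [15, 35, 45, 97]
push(19): heap contents = [15, 19, 35, 45, 97]

Answer: 16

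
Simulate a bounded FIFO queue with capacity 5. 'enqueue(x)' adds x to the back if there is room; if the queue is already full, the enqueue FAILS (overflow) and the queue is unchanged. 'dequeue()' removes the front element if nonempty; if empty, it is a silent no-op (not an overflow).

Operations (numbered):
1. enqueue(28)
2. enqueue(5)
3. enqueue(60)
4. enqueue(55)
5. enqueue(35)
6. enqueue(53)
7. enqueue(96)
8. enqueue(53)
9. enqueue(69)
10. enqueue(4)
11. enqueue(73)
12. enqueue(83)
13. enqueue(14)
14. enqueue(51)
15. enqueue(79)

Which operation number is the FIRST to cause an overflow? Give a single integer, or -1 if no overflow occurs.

1. enqueue(28): size=1
2. enqueue(5): size=2
3. enqueue(60): size=3
4. enqueue(55): size=4
5. enqueue(35): size=5
6. enqueue(53): size=5=cap → OVERFLOW (fail)
7. enqueue(96): size=5=cap → OVERFLOW (fail)
8. enqueue(53): size=5=cap → OVERFLOW (fail)
9. enqueue(69): size=5=cap → OVERFLOW (fail)
10. enqueue(4): size=5=cap → OVERFLOW (fail)
11. enqueue(73): size=5=cap → OVERFLOW (fail)
12. enqueue(83): size=5=cap → OVERFLOW (fail)
13. enqueue(14): size=5=cap → OVERFLOW (fail)
14. enqueue(51): size=5=cap → OVERFLOW (fail)
15. enqueue(79): size=5=cap → OVERFLOW (fail)

Answer: 6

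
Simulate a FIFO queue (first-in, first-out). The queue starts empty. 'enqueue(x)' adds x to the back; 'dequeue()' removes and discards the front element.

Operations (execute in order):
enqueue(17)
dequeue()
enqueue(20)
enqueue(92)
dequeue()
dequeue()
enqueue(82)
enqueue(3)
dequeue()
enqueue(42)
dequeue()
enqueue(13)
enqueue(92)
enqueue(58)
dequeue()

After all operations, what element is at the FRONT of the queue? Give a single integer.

enqueue(17): queue = [17]
dequeue(): queue = []
enqueue(20): queue = [20]
enqueue(92): queue = [20, 92]
dequeue(): queue = [92]
dequeue(): queue = []
enqueue(82): queue = [82]
enqueue(3): queue = [82, 3]
dequeue(): queue = [3]
enqueue(42): queue = [3, 42]
dequeue(): queue = [42]
enqueue(13): queue = [42, 13]
enqueue(92): queue = [42, 13, 92]
enqueue(58): queue = [42, 13, 92, 58]
dequeue(): queue = [13, 92, 58]

Answer: 13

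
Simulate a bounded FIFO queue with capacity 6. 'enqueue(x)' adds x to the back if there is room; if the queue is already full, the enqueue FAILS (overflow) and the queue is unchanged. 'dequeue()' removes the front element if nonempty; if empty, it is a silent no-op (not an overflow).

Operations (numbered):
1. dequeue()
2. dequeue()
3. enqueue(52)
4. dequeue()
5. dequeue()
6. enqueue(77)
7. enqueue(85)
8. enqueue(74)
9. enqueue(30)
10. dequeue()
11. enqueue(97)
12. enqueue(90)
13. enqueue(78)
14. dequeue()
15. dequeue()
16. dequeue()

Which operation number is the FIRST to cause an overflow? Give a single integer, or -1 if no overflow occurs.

Answer: -1

Derivation:
1. dequeue(): empty, no-op, size=0
2. dequeue(): empty, no-op, size=0
3. enqueue(52): size=1
4. dequeue(): size=0
5. dequeue(): empty, no-op, size=0
6. enqueue(77): size=1
7. enqueue(85): size=2
8. enqueue(74): size=3
9. enqueue(30): size=4
10. dequeue(): size=3
11. enqueue(97): size=4
12. enqueue(90): size=5
13. enqueue(78): size=6
14. dequeue(): size=5
15. dequeue(): size=4
16. dequeue(): size=3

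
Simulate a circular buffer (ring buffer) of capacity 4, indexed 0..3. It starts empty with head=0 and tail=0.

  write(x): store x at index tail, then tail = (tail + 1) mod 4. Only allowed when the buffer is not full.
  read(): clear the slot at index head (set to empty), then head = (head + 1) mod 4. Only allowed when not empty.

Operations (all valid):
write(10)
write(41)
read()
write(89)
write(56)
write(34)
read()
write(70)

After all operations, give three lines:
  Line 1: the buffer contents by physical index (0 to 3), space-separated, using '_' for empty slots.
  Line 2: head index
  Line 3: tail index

Answer: 34 70 89 56
2
2

Derivation:
write(10): buf=[10 _ _ _], head=0, tail=1, size=1
write(41): buf=[10 41 _ _], head=0, tail=2, size=2
read(): buf=[_ 41 _ _], head=1, tail=2, size=1
write(89): buf=[_ 41 89 _], head=1, tail=3, size=2
write(56): buf=[_ 41 89 56], head=1, tail=0, size=3
write(34): buf=[34 41 89 56], head=1, tail=1, size=4
read(): buf=[34 _ 89 56], head=2, tail=1, size=3
write(70): buf=[34 70 89 56], head=2, tail=2, size=4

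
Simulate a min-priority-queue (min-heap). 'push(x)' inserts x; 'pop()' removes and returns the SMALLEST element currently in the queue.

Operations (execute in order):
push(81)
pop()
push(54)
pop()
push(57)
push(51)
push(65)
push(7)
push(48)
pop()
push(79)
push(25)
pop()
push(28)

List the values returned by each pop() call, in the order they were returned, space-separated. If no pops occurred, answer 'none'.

push(81): heap contents = [81]
pop() → 81: heap contents = []
push(54): heap contents = [54]
pop() → 54: heap contents = []
push(57): heap contents = [57]
push(51): heap contents = [51, 57]
push(65): heap contents = [51, 57, 65]
push(7): heap contents = [7, 51, 57, 65]
push(48): heap contents = [7, 48, 51, 57, 65]
pop() → 7: heap contents = [48, 51, 57, 65]
push(79): heap contents = [48, 51, 57, 65, 79]
push(25): heap contents = [25, 48, 51, 57, 65, 79]
pop() → 25: heap contents = [48, 51, 57, 65, 79]
push(28): heap contents = [28, 48, 51, 57, 65, 79]

Answer: 81 54 7 25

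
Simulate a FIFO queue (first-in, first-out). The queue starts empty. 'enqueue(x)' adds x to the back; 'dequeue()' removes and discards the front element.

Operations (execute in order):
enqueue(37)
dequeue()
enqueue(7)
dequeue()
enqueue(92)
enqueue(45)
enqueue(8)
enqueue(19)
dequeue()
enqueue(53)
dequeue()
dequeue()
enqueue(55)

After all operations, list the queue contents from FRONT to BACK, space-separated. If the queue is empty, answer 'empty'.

Answer: 19 53 55

Derivation:
enqueue(37): [37]
dequeue(): []
enqueue(7): [7]
dequeue(): []
enqueue(92): [92]
enqueue(45): [92, 45]
enqueue(8): [92, 45, 8]
enqueue(19): [92, 45, 8, 19]
dequeue(): [45, 8, 19]
enqueue(53): [45, 8, 19, 53]
dequeue(): [8, 19, 53]
dequeue(): [19, 53]
enqueue(55): [19, 53, 55]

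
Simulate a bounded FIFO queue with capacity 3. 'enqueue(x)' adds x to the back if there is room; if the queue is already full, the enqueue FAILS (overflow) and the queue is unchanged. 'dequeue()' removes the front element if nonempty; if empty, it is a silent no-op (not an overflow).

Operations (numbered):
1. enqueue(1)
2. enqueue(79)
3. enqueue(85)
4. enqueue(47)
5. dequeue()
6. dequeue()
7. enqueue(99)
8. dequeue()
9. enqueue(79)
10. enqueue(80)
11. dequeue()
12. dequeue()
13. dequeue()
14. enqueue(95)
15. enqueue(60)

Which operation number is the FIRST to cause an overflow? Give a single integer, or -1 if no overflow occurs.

Answer: 4

Derivation:
1. enqueue(1): size=1
2. enqueue(79): size=2
3. enqueue(85): size=3
4. enqueue(47): size=3=cap → OVERFLOW (fail)
5. dequeue(): size=2
6. dequeue(): size=1
7. enqueue(99): size=2
8. dequeue(): size=1
9. enqueue(79): size=2
10. enqueue(80): size=3
11. dequeue(): size=2
12. dequeue(): size=1
13. dequeue(): size=0
14. enqueue(95): size=1
15. enqueue(60): size=2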